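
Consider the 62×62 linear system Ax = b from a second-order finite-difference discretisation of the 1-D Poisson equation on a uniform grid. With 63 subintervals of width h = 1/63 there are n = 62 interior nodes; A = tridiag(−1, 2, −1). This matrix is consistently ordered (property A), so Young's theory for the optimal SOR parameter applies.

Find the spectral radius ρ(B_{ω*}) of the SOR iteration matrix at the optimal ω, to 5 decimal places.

n=62: λ(B_J) = 1 − λ(A)/2 = cos(kπ/63); k=1 gives ρ_J = 0.99876.
root = sin(π/63) = 0.049846  (since 1−cos² = sin²).
[ω*] 2 ÷ (1 + 0.049846) = 2 ÷ 1.049846 = 1.90504.
[ρ_SOR] ω* − 1 = 0.90504.

ρ_SOR = 0.90504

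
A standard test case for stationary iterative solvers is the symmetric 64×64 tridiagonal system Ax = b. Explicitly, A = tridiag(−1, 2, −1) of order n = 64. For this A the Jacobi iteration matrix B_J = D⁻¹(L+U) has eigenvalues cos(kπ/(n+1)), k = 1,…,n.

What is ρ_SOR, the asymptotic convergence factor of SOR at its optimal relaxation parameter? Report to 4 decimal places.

ρ_SOR = 0.9078

n=64: λ(B_J) = 1 − λ(A)/2 = cos(kπ/65); k=1 gives ρ_J = 0.9988.
1 − cos²(π/65) = sin²(π/65) ⇒ √(1−ρ_J²) = sin(π/65) = 0.04831.
ω* = 2/(1+0.04831) = 1.9078
[ρ_SOR] ω* − 1 = 0.9078.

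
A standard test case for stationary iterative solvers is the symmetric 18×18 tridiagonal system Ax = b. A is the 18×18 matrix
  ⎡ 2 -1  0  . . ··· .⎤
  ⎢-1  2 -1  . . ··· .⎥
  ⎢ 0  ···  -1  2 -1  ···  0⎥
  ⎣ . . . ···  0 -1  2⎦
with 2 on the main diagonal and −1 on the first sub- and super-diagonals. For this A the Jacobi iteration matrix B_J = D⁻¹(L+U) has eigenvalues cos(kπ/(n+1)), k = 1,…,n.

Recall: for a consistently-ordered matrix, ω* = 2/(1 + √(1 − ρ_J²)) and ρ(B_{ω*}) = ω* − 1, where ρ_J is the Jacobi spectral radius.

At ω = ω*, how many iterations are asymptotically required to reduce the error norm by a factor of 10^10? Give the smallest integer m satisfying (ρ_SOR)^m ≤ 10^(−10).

[ρ_J] n=18: ρ(B_J) = cos(π/(n+1)) = cos(π/19) = 0.9863613.
1 − cos²(π/19) = sin²(π/19) ⇒ √(1−ρ_J²) = sin(π/19) = 0.1645946.
[ω*] 2 ÷ (1 + 0.1645946) = 2 ÷ 1.1645946 = 1.7173358.
ρ_SOR = ω* − 1 ≈ 0.7173358.
(0.7173358)^m ≤ 10^{−10}  ⇒  m·ln(0.7173358) ≤ −10·ln10  ⇒  m ≥ 69.311  ⇒  m = 70

m = 70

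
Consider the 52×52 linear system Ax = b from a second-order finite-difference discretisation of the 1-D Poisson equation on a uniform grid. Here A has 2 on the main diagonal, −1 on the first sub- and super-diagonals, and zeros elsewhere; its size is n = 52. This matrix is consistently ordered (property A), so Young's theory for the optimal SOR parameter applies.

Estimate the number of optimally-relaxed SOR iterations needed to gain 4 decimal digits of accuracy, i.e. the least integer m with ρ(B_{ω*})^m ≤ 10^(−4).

ρ_J = max_k |cos(kπ/53)| = cos(π/53) = 0.9982437
1 − cos²(π/53) = sin²(π/53) ⇒ √(1−ρ_J²) = sin(π/53) = 0.0592406.
Then 2/(1+√(1−ρ_J²)) = 2/(1+0.0592406); ω* = 2/1.0592406 = 1.8881451.
ρ(B_{ω*}) = ω*−1 = 0.8881451
For 4 digits: m = 4·ln10 / (−ln 0.8881451) = 9.21034/0.11862 = 77.646; round up → m = 78.

m = 78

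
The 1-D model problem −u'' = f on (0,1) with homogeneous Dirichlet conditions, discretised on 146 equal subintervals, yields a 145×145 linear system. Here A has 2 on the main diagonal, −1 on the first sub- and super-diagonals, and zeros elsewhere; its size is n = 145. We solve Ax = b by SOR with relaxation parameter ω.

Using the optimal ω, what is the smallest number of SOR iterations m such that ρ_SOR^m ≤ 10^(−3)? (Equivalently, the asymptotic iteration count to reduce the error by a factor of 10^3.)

m = 161

spectrum of D⁻¹(L+U) = {cos(kπ/146) : 1≤k≤145}; ρ_J = cos(π/146) = 0.9997685.
√(1 − cos²(π/146)) = sin(π/146) ≈ 0.0215161.
So ω* = 2/1.0215161 = 1.9578742 (Young).
ρ_SOR = ω* − 1 ≈ 0.9578742.
3·ln10 = 6.90776; −ln(0.9578742) = 0.0430388; m = ⌈6.90776/0.0430388⌉ = ⌈160.501⌉ = 161.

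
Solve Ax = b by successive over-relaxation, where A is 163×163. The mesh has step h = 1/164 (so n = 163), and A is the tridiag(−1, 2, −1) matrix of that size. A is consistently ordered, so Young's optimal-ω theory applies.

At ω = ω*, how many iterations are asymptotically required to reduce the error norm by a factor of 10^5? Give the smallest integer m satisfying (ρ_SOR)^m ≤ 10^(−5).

m = 301

spectrum of D⁻¹(L+U) = {cos(kπ/164) : 1≤k≤163}; ρ_J = cos(π/164) = 0.9998165.
√(1−ρ_J²) = |sin(π/164)| = 0.0191549
ω* = 2/(1 + 0.0191549) = 2/1.0191549 = 1.9624102.
Hence ρ(B_{ω*}) = 1.9624102 − 1 = 0.9624102.
For 5 digits: m = 5·ln10 / (−ln 0.9624102) = 11.5129/0.0383145 = 300.484; round up → m = 301.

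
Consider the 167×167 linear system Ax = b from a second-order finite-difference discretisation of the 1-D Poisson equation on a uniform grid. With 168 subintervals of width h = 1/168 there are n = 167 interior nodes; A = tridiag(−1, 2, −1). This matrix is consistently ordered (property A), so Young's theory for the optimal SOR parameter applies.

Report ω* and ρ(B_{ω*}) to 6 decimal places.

With n=167, ρ(Jacobi) = cos(π/168) = 0.999825.
√(1−ρ_J²) = |sin(π/168)| = 0.0186989
Young: ω* = 2/(1+√(1−ρ_J²)) = 2/(1+0.0186989) = 2/1.0186989 = 1.963289.
[ρ_SOR] ω* − 1 = 0.963289.

ω* = 1.963289, ρ_SOR = 0.963289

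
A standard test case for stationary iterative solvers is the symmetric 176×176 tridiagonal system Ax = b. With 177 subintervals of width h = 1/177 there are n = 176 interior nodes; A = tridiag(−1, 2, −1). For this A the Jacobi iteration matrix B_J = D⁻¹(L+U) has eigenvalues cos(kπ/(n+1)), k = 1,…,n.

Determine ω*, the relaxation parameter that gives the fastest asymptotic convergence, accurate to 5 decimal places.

With n=176, ρ(Jacobi) = cos(π/177) = 0.99984.
root = sin(π/177) = 0.017748  (since 1−cos² = sin²).
[ω*] 2 ÷ (1 + 0.017748) = 2 ÷ 1.017748 = 1.96512.
ρ(B_{ω*}) = ω*−1 = 0.96512

ω* = 1.96512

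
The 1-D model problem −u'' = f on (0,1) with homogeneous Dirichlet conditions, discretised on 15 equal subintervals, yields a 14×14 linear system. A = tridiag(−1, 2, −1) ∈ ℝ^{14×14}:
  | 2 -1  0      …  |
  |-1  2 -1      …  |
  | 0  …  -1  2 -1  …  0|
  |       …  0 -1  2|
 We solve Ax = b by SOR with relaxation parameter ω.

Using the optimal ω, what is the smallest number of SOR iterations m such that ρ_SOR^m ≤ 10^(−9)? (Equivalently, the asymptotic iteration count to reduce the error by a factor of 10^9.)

m = 50

B_J for the 14×14 system has eigenvalues cos(kπ/15); ρ_J = cos(π/15) = 0.9781476.
√(1−ρ_J²) simplifies to sin(π/15) = 0.2079117.
Then 2/(1+√(1−ρ_J²)) = 2/(1+0.2079117); ω* = 2/1.2079117 = 1.6557502.
Hence ρ(B_{ω*}) = 1.6557502 − 1 = 0.6557502.
(0.6557502)^m ≤ 10^{−9}  ⇒  m·ln(0.6557502) ≤ −9·ln10  ⇒  m ≥ 49.110  ⇒  m = 50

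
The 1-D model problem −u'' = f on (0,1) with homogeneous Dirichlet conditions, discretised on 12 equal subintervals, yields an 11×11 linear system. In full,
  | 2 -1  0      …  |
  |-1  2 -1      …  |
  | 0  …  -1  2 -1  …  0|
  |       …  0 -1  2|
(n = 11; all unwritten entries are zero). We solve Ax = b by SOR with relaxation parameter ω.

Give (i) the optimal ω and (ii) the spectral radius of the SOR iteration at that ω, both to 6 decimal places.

½·tridiag(1,0,1) at n=11: λ_k = cos(kπ/12); max |λ| at k=1 ⇒ ρ_J = cos(π/12) ≈ 0.965926.
√(1−ρ_J²) = |sin(π/12)| = 0.2588190
So ω* = 2/1.2588190 = 1.588791 (Young).
At ω = 1.588791 every |λ(B_ω)| = ω−1, so ρ_SOR = 0.588791.

ω* = 1.588791, ρ_SOR = 0.588791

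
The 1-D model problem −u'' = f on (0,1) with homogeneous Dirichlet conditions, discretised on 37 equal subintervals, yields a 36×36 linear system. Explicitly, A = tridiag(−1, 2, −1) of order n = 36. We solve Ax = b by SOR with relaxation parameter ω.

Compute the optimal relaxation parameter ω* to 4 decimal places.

ω* = 1.8436

½·tridiag(1,0,1) at n=36: λ_k = cos(kπ/37); max |λ| at k=1 ⇒ ρ_J = cos(π/37) ≈ 0.9964.
√(1−ρ_J²) = |sin(π/37)| = 0.08481
ω* = 2 / (1 + 0.08481) = 2 / 1.08481 ≈ 1.8436.
ρ_SOR = ω* − 1 = 1.8436 − 1 = 0.8436.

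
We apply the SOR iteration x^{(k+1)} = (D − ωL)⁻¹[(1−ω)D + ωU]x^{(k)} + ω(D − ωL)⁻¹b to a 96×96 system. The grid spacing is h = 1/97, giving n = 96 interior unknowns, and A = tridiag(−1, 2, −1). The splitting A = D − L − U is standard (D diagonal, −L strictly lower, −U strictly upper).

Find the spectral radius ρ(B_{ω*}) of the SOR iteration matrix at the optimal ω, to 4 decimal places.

ρ_SOR = 0.9373

n=96: λ(B_J) = 1 − λ(A)/2 = cos(kπ/97); k=1 gives ρ_J = 0.9995.
√(1 − cos²(π/97)) = sin(π/97) ≈ 0.03238.
[ω*] 2 ÷ (1 + 0.03238) = 2 ÷ 1.03238 = 1.9373.
At ω = 1.9373 every |λ(B_ω)| = ω−1, so ρ_SOR = 0.9373.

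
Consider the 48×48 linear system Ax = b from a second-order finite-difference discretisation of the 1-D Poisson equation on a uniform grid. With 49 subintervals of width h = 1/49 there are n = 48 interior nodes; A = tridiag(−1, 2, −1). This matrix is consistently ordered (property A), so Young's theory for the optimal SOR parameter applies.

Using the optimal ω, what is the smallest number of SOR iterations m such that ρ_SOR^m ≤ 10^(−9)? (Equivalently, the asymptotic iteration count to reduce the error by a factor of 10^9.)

m = 162

½·tridiag(1,0,1) at n=48: λ_k = cos(kπ/49); max |λ| at k=1 ⇒ ρ_J = cos(π/49) ≈ 0.9979454.
√(1−ρ_J²) simplifies to sin(π/49) = 0.0640702.
ω* = 2/(1+0.0640702) = 1.8795752
ρ_SOR = ω* − 1 = 1.8795752 − 1 = 0.8795752.
ρ_SOR^m ≤ 10^(−9) ⇔ m ≥ 9·ln10/(−ln 0.8795752) = 20.7233/0.128316 = 161.502; m = ⌈161.502⌉ = 162.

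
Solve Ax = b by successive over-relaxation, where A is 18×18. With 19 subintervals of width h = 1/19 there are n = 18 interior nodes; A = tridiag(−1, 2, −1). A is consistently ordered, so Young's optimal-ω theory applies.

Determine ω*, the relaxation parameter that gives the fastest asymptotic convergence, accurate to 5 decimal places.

spectrum of D⁻¹(L+U) = {cos(kπ/19) : 1≤k≤18}; ρ_J = cos(π/19) = 0.98636.
√(1 − cos²(π/19)) = sin(π/19) ≈ 0.164595.
ω* = 2/(1 + 0.164595) = 2/1.164595 = 1.71734.
Hence ρ(B_{ω*}) = 1.71734 − 1 = 0.71734.

ω* = 1.71734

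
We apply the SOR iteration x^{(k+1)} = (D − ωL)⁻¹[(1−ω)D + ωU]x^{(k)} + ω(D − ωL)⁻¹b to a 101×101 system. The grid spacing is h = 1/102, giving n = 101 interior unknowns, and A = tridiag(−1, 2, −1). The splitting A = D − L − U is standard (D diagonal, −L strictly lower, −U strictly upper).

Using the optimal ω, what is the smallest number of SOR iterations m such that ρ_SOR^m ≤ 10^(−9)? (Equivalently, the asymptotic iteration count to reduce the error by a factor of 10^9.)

n=101: λ(B_J) = 1 − λ(A)/2 = cos(kπ/102); k=1 gives ρ_J = 0.9995257.
root = sin(π/102) = 0.0307951  (since 1−cos² = sin²).
ω* = 2/(1 + 0.0307951) = 2/1.0307951 = 1.9402498.
Hence ρ(B_{ω*}) = 1.9402498 − 1 = 0.9402498.
9·ln10 = 20.7233; −ln(0.9402498) = 0.0616097; m = ⌈20.7233/0.0616097⌉ = ⌈336.364⌉ = 337.

m = 337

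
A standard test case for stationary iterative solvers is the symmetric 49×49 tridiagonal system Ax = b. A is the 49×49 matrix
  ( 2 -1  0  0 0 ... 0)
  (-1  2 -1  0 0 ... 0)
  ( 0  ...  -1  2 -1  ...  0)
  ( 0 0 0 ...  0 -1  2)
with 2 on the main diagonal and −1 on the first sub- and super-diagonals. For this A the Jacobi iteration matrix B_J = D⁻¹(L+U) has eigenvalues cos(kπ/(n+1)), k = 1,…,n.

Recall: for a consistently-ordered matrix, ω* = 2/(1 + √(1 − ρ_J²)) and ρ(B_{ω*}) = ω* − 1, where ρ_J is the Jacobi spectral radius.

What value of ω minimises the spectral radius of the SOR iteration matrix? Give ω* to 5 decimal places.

ω* = 1.88184

ρ_J = max_k |cos(kπ/50)| = cos(π/50) = 0.99803
1 − cos²(π/50) = sin²(π/50) ⇒ √(1−ρ_J²) = sin(π/50) = 0.062791.
So ω* = 2/1.062791 = 1.88184 (Young).
ρ(B_{ω*}) = ω*−1 = 0.88184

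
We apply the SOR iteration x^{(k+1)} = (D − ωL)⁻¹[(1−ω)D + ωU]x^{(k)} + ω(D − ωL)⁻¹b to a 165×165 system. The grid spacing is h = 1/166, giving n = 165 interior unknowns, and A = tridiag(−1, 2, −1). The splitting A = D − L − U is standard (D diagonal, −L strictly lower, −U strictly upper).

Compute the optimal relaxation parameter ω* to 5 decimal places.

ω* = 1.96285

spectrum of D⁻¹(L+U) = {cos(kπ/166) : 1≤k≤165}; ρ_J = cos(π/166) = 0.99982.
√(1 − cos²(π/166)) = sin(π/166) ≈ 0.018924.
ω* = 2/(1+0.018924) = 1.96285
ρ_SOR = ω* − 1 ≈ 0.96285.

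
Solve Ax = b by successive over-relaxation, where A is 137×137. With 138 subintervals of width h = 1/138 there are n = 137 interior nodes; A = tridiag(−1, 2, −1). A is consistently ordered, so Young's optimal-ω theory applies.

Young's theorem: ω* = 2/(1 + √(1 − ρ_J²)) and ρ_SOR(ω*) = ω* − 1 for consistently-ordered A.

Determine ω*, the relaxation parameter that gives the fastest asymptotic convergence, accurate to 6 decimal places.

ω* = 1.955487

spectrum of D⁻¹(L+U) = {cos(kπ/138) : 1≤k≤137}; ρ_J = cos(π/138) = 0.999741.
√(1−ρ_J²) = |sin(π/138)| = 0.0227632
ω* = 2/(1 + 0.0227632) = 2/1.0227632 = 1.955487.
[ρ_SOR] ω* − 1 = 0.955487.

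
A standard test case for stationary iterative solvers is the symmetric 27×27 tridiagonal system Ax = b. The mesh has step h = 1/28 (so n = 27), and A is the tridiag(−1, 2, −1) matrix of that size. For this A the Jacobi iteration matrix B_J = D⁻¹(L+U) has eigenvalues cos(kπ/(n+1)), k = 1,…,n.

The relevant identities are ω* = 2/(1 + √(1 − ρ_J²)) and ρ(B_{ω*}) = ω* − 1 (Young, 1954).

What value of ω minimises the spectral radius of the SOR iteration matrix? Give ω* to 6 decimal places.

ω* = 1.798619

spectrum of D⁻¹(L+U) = {cos(kπ/28) : 1≤k≤27}; ρ_J = cos(π/28) = 0.993712.
√(1−ρ_J²) simplifies to sin(π/28) = 0.1119645.
Young: ω* = 2/(1+√(1−ρ_J²)) = 2/(1+0.1119645) = 2/1.1119645 = 1.798619.
ρ_SOR = ω* − 1 ≈ 0.798619.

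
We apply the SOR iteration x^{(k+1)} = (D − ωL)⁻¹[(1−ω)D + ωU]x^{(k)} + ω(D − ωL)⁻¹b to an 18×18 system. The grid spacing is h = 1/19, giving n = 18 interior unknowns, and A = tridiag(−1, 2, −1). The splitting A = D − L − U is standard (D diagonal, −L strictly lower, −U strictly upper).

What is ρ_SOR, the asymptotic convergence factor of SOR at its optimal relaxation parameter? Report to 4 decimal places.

ρ_SOR = 0.7173

[ρ_J] n=18: ρ(B_J) = cos(π/(n+1)) = cos(π/19) = 0.9864.
√(1−ρ_J²) = |sin(π/19)| = 0.16459
So ω* = 2/1.16459 = 1.7173 (Young).
Hence ρ(B_{ω*}) = 1.7173 − 1 = 0.7173.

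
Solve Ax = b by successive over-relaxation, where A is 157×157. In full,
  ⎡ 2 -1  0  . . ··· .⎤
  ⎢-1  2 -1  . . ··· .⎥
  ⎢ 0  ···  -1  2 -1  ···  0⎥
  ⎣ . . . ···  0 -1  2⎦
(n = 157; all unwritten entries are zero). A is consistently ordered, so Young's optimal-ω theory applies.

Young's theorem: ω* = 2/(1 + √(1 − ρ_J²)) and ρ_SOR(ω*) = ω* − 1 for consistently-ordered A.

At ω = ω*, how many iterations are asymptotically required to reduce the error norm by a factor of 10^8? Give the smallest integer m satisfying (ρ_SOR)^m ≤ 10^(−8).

½·tridiag(1,0,1) at n=157: λ_k = cos(kπ/158); max |λ| at k=1 ⇒ ρ_J = cos(π/158) ≈ 0.9998023.
√(1−ρ_J²) simplifies to sin(π/158) = 0.0198822.
So ω* = 2/1.0198822 = 1.9610108 (Young).
Hence ρ(B_{ω*}) = 1.9610108 − 1 = 0.9610108.
ρ_SOR^m ≤ 10^(−8) ⇔ m ≥ 8·ln10/(−ln 0.9610108) = 18.4207/0.0397696 = 463.185; m = ⌈463.185⌉ = 464.

m = 464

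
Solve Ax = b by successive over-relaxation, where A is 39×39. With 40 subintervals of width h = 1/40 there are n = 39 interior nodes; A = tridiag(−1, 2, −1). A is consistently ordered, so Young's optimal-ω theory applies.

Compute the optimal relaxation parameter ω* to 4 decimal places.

n=39: λ(B_J) = 1 − λ(A)/2 = cos(kπ/40); k=1 gives ρ_J = 0.9969.
root = sin(π/40) = 0.07846  (since 1−cos² = sin²).
ω* = 2 / (1 + 0.07846) = 2 / 1.07846 ≈ 1.8545.
and ρ(B_{ω*}) = 1.8545 − 1 = 0.8545.

ω* = 1.8545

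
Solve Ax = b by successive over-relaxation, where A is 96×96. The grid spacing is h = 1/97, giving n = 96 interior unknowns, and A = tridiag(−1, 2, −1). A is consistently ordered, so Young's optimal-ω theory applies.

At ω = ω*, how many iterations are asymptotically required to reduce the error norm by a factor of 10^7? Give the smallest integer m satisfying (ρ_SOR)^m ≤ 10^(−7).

m = 249

spectrum of D⁻¹(L+U) = {cos(kπ/97) : 1≤k≤96}; ρ_J = cos(π/97) = 0.9994756.
√(1 − cos²(π/97)) = sin(π/97) ≈ 0.0323819.
[ω*] 2 ÷ (1 + 0.0323819) = 2 ÷ 1.0323819 = 1.9372676.
ρ_SOR = ω* − 1 ≈ 0.9372676.
For 7 digits: m = 7·ln10 / (−ln 0.9372676) = 16.1181/0.0647864 = 248.788; round up → m = 249.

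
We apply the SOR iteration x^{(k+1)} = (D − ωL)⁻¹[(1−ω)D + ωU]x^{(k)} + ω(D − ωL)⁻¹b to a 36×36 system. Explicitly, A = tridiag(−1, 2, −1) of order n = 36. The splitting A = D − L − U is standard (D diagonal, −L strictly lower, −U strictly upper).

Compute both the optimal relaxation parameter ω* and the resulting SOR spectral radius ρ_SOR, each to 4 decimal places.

ω* = 1.8436, ρ_SOR = 0.8436

[ρ_J] n=36: ρ(B_J) = cos(π/(n+1)) = cos(π/37) = 0.9964.
root = sin(π/37) = 0.08481  (since 1−cos² = sin²).
[ω*] 2 ÷ (1 + 0.08481) = 2 ÷ 1.08481 = 1.8436.
ρ_SOR = ω* − 1 = 1.8436 − 1 = 0.8436.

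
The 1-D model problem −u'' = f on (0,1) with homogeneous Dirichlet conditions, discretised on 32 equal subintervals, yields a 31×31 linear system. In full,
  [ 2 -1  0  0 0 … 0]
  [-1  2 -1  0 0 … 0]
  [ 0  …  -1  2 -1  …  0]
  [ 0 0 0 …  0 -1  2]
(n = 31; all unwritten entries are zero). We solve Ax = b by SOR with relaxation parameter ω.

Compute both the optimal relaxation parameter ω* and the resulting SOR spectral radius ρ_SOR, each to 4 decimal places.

½·tridiag(1,0,1) at n=31: λ_k = cos(kπ/32); max |λ| at k=1 ⇒ ρ_J = cos(π/32) ≈ 0.9952.
√(1−ρ_J²) = |sin(π/32)| = 0.09802
So ω* = 2/1.09802 = 1.8215 (Young).
ρ(B_{ω*}) = ω*−1 = 0.8215

ω* = 1.8215, ρ_SOR = 0.8215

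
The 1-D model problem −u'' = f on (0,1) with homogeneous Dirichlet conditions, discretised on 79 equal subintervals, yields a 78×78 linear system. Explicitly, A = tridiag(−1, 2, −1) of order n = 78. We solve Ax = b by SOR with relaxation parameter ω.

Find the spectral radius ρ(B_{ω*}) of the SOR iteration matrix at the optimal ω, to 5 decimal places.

ρ_SOR = 0.92353

[ρ_J] n=78: ρ(B_J) = cos(π/(n+1)) = cos(π/79) = 0.99921.
1 − cos²(π/79) = sin²(π/79) ⇒ √(1−ρ_J²) = sin(π/79) = 0.039757.
[ω*] 2 ÷ (1 + 0.039757) = 2 ÷ 1.039757 = 1.92353.
Hence ρ(B_{ω*}) = 1.92353 − 1 = 0.92353.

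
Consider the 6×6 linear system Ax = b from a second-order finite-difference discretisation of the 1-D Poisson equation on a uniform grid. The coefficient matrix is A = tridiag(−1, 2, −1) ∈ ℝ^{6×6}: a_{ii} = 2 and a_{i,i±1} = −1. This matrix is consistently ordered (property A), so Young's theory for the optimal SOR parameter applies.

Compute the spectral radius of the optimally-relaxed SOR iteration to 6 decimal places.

B_J for the 6×6 system has eigenvalues cos(kπ/7); ρ_J = cos(π/7) = 0.900969.
√(1 − cos²(π/7)) = sin(π/7) ≈ 0.4338837.
ω* = 2/(1+0.4338837) = 1.394813
[ρ_SOR] ω* − 1 = 0.394813.

ρ_SOR = 0.394813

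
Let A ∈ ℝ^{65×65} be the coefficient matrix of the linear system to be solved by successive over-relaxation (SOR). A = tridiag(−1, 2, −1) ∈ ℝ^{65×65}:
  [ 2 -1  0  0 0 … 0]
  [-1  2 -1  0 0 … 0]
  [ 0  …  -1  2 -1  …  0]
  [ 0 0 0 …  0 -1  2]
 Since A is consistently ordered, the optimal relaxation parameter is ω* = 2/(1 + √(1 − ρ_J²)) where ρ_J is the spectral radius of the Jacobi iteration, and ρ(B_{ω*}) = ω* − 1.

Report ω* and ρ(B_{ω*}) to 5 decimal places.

B_J for the 65×65 system has eigenvalues cos(kπ/66); ρ_J = cos(π/66) = 0.99887.
root = sin(π/66) = 0.047582  (since 1−cos² = sin²).
Young: ω* = 2/(1+√(1−ρ_J²)) = 2/(1+0.047582) = 2/1.047582 = 1.90916.
Hence ρ(B_{ω*}) = 1.90916 − 1 = 0.90916.

ω* = 1.90916, ρ_SOR = 0.90916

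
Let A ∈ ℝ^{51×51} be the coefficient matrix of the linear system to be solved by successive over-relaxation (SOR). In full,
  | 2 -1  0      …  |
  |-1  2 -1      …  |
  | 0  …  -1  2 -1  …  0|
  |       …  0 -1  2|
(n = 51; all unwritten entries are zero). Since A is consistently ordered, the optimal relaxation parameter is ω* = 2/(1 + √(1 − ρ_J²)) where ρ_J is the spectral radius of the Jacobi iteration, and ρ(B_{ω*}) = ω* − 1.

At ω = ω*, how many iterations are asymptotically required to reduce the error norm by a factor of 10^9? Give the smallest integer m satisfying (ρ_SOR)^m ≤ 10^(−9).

n=51: λ(B_J) = 1 − λ(A)/2 = cos(kπ/52); k=1 gives ρ_J = 0.9981756.
root = sin(π/52) = 0.0603785  (since 1−cos² = sin²).
ω* = 2/(1 + 0.0603785) = 2/1.0603785 = 1.8861190.
and ρ(B_{ω*}) = 1.8861190 − 1 = 0.8861190.
Need (0.8861190)^m ≤ 10^(−9): m ≥ 9·ln10/|ln 0.8861190| = 20.7233/0.120904 = 171.403 ⇒ m = 172.

m = 172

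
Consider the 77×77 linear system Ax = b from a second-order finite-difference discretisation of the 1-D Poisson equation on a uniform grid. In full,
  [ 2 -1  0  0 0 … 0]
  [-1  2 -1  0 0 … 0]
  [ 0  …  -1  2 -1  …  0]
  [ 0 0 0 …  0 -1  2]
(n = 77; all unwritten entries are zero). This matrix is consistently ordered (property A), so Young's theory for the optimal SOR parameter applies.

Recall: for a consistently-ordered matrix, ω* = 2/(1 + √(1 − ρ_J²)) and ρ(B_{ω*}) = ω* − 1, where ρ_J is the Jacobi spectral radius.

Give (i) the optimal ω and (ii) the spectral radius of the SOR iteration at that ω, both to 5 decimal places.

ω* = 1.92259, ρ_SOR = 0.92259

With n=77, ρ(Jacobi) = cos(π/78) = 0.99919.
√(1−ρ_J²) = |sin(π/78)| = 0.040266
ω* = 2 / (1 + 0.040266) = 2 / 1.040266 ≈ 1.92259.
ρ_SOR = ω* − 1 = 1.92259 − 1 = 0.92259.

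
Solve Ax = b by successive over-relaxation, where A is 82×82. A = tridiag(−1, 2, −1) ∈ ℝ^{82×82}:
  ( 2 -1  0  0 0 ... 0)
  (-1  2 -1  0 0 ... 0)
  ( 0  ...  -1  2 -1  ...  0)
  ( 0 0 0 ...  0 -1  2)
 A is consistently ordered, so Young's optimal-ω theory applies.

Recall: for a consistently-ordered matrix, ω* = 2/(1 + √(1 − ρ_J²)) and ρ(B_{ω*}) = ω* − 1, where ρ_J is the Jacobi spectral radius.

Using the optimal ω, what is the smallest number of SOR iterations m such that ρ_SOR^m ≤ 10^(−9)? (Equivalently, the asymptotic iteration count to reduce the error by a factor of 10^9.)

m = 274

B_J for the 82×82 system has eigenvalues cos(kπ/83); ρ_J = cos(π/83) = 0.9992838.
1 − cos²(π/83) = sin²(π/83) ⇒ √(1−ρ_J²) = sin(π/83) = 0.0378415.
So ω* = 2/1.0378415 = 1.9270765 (Young).
ρ_SOR = ω* − 1 = 1.9270765 − 1 = 0.9270765.
For 9 digits: m = 9·ln10 / (−ln 0.9270765) = 20.7233/0.0757192 = 273.686; round up → m = 274.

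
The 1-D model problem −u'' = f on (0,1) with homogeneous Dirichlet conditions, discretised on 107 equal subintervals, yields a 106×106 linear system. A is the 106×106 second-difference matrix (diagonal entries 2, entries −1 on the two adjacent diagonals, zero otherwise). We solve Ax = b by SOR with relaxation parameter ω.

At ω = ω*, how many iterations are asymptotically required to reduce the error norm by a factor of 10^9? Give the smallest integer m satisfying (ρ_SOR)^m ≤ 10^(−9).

spectrum of D⁻¹(L+U) = {cos(kπ/107) : 1≤k≤106}; ρ_J = cos(π/107) = 0.9995690.
√(1 − cos²(π/107)) = sin(π/107) ≈ 0.0293565.
[ω*] 2 ÷ (1 + 0.0293565) = 2 ÷ 1.0293565 = 1.9429615.
ρ_SOR = ω* − 1 ≈ 0.9429615.
Need (0.9429615)^m ≤ 10^(−9): m ≥ 9·ln10/|ln 0.9429615| = 20.7233/0.0587298 = 352.858 ⇒ m = 353.

m = 353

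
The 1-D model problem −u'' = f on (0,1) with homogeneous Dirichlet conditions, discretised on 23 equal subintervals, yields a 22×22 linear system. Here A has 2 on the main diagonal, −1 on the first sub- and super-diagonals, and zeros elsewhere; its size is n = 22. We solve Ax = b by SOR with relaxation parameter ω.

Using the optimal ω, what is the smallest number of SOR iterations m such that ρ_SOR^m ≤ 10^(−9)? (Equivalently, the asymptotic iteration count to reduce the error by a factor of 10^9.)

ρ_J = max_k |cos(kπ/23)| = cos(π/23) = 0.9906859
root = sin(π/23) = 0.1361666  (since 1−cos² = sin²).
ω* = 2/(1 + 0.1361666) = 2/1.1361666 = 1.7603052.
[ρ_SOR] ω* − 1 = 0.7603052.
m ≥ 9·ln10 / (−ln 0.7603052) = 75.623; smallest integer m = 76.

m = 76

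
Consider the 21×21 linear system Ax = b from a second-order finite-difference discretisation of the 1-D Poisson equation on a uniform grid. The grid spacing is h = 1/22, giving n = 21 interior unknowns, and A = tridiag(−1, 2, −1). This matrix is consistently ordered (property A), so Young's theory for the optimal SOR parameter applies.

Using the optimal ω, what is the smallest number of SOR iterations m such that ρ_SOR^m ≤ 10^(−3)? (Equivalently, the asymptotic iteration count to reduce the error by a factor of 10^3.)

½·tridiag(1,0,1) at n=21: λ_k = cos(kπ/22); max |λ| at k=1 ⇒ ρ_J = cos(π/22) ≈ 0.9898214.
√(1 − cos²(π/22)) = sin(π/22) ≈ 0.1423148.
Then 2/(1+√(1−ρ_J²)) = 2/(1+0.1423148); ω* = 2/1.1423148 = 1.7508309.
At ω = 1.7508309 every |λ(B_ω)| = ω−1, so ρ_SOR = 0.7508309.
Need (0.7508309)^m ≤ 10^(−3): m ≥ 3·ln10/|ln 0.7508309| = 6.90776/0.286575 = 24.105 ⇒ m = 25.

m = 25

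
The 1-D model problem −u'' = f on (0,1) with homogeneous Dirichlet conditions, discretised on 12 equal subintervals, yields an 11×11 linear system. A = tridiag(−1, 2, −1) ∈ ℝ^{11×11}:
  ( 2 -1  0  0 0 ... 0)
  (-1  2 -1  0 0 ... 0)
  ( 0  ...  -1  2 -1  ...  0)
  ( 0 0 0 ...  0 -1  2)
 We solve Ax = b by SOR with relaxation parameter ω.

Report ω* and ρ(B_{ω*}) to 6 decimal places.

½·tridiag(1,0,1) at n=11: λ_k = cos(kπ/12); max |λ| at k=1 ⇒ ρ_J = cos(π/12) ≈ 0.965926.
√(1−ρ_J²) = |sin(π/12)| = 0.2588190
ω* = 2/(1 + 0.2588190) = 2/1.2588190 = 1.588791.
ρ_SOR = ω* − 1 = 1.588791 − 1 = 0.588791.

ω* = 1.588791, ρ_SOR = 0.588791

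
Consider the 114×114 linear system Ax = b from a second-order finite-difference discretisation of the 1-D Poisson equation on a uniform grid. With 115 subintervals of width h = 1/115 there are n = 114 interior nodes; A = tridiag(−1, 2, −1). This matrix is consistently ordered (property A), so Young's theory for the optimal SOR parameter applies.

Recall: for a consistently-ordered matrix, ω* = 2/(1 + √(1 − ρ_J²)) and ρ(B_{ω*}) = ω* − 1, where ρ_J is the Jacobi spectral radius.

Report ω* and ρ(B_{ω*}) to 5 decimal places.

ω* = 1.94682, ρ_SOR = 0.94682

½·tridiag(1,0,1) at n=114: λ_k = cos(kπ/115); max |λ| at k=1 ⇒ ρ_J = cos(π/115) ≈ 0.99963.
√(1−ρ_J²) simplifies to sin(π/115) = 0.027315.
Then 2/(1+√(1−ρ_J²)) = 2/(1+0.027315); ω* = 2/1.027315 = 1.94682.
and ρ(B_{ω*}) = 1.94682 − 1 = 0.94682.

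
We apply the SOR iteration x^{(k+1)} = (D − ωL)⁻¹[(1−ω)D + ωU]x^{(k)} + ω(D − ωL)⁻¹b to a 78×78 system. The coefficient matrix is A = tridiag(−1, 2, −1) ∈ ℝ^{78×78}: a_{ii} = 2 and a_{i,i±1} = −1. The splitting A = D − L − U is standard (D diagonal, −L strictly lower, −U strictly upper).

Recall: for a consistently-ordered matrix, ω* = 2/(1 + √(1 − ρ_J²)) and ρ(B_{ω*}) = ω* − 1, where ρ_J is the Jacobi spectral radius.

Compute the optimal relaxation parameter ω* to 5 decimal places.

ω* = 1.92353

[ρ_J] n=78: ρ(B_J) = cos(π/(n+1)) = cos(π/79) = 0.99921.
√(1−ρ_J²) = |sin(π/79)| = 0.039757
ω* = 2 / (1 + 0.039757) = 2 / 1.039757 ≈ 1.92353.
Hence ρ(B_{ω*}) = 1.92353 − 1 = 0.92353.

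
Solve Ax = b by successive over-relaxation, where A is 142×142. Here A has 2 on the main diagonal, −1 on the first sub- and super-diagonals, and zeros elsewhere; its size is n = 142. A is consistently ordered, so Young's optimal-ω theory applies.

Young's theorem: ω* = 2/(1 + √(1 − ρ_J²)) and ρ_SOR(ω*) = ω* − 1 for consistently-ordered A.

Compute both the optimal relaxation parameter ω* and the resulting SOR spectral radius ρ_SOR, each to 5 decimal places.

ω* = 1.95701, ρ_SOR = 0.95701

n=142: λ(B_J) = 1 − λ(A)/2 = cos(kπ/143); k=1 gives ρ_J = 0.99976.
root = sin(π/143) = 0.021967  (since 1−cos² = sin²).
So ω* = 2/1.021967 = 1.95701 (Young).
At ω = 1.95701 every |λ(B_ω)| = ω−1, so ρ_SOR = 0.95701.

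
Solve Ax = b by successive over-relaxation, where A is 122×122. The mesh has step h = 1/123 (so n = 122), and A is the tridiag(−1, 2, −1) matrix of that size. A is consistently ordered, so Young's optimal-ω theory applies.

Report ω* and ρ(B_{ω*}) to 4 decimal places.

ω* = 1.9502, ρ_SOR = 0.9502

[ρ_J] n=122: ρ(B_J) = cos(π/(n+1)) = cos(π/123) = 0.9997.
√(1 − cos²(π/123)) = sin(π/123) ≈ 0.02554.
Young: ω* = 2/(1+√(1−ρ_J²)) = 2/(1+0.02554) = 2/1.02554 = 1.9502.
ρ_SOR = ω* − 1 ≈ 0.9502.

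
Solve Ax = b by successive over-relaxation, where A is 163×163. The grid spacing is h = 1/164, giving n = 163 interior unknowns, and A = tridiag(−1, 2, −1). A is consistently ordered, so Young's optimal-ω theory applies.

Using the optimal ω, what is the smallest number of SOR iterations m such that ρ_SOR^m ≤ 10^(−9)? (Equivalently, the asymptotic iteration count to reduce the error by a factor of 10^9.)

m = 541

[ρ_J] n=163: ρ(B_J) = cos(π/(n+1)) = cos(π/164) = 0.9998165.
√(1−ρ_J²) = |sin(π/164)| = 0.0191549
ω* = 2 / (1 + 0.0191549) = 2 / 1.0191549 ≈ 1.9624102.
and ρ(B_{ω*}) = 1.9624102 − 1 = 0.9624102.
9·ln10 = 20.7233; −ln(0.9624102) = 0.0383145; m = ⌈20.7233/0.0383145⌉ = ⌈540.874⌉ = 541.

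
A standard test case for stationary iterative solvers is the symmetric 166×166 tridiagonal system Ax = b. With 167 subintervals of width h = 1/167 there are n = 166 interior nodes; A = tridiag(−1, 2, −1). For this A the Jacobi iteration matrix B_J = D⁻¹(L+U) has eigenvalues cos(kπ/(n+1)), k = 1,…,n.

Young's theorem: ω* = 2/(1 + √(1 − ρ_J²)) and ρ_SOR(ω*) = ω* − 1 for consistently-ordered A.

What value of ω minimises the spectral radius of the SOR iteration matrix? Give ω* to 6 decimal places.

ω* = 1.963073

½·tridiag(1,0,1) at n=166: λ_k = cos(kπ/167); max |λ| at k=1 ⇒ ρ_J = cos(π/167) ≈ 0.999823.
1 − cos²(π/167) = sin²(π/167) ⇒ √(1−ρ_J²) = sin(π/167) = 0.0188108.
ω* = 2 / (1 + 0.0188108) = 2 / 1.0188108 ≈ 1.963073.
[ρ_SOR] ω* − 1 = 0.963073.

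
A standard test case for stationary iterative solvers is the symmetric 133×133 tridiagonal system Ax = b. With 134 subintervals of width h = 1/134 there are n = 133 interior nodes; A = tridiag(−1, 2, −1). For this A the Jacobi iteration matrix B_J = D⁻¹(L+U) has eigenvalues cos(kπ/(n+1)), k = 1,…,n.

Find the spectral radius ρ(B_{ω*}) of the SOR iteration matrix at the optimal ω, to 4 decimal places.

ρ_SOR = 0.9542

B_J for the 133×133 system has eigenvalues cos(kπ/134); ρ_J = cos(π/134) = 0.9997.
√(1 − cos²(π/134)) = sin(π/134) ≈ 0.02344.
ω* = 2 / (1 + 0.02344) = 2 / 1.02344 ≈ 1.9542.
ρ_SOR = ω* − 1 = 1.9542 − 1 = 0.9542.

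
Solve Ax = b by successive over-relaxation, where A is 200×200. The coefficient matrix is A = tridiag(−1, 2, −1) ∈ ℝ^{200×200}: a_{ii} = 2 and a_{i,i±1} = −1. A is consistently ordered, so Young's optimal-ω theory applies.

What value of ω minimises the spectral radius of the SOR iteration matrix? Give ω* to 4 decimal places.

spectrum of D⁻¹(L+U) = {cos(kπ/201) : 1≤k≤200}; ρ_J = cos(π/201) = 0.9999.
√(1−ρ_J²) = |sin(π/201)| = 0.01563
Young: ω* = 2/(1+√(1−ρ_J²)) = 2/(1+0.01563) = 2/1.01563 = 1.9692.
At ω = 1.9692 every |λ(B_ω)| = ω−1, so ρ_SOR = 0.9692.

ω* = 1.9692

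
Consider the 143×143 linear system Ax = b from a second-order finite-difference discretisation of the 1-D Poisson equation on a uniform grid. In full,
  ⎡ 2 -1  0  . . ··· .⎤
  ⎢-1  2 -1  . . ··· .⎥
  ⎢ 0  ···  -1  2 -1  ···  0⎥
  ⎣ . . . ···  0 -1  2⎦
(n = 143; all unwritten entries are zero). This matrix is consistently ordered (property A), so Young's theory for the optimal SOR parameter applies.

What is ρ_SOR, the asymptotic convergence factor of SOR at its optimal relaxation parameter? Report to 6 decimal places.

ρ_SOR = 0.957302

B_J for the 143×143 system has eigenvalues cos(kπ/144); ρ_J = cos(π/144) = 0.999762.
root = sin(π/144) = 0.0218149  (since 1−cos² = sin²).
ω* = 2 / (1 + 0.0218149) = 2 / 1.0218149 ≈ 1.957302.
At ω = 1.957302 every |λ(B_ω)| = ω−1, so ρ_SOR = 0.957302.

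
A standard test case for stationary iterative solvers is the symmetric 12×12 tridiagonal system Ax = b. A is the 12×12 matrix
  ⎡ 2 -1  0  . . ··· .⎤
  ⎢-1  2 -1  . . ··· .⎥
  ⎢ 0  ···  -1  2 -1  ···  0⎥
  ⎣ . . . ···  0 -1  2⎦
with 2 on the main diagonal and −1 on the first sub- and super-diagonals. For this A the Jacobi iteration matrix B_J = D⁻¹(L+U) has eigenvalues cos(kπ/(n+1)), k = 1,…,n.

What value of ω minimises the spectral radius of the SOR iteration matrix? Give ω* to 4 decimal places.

[ρ_J] n=12: ρ(B_J) = cos(π/(n+1)) = cos(π/13) = 0.9709.
root = sin(π/13) = 0.23932  (since 1−cos² = sin²).
[ω*] 2 ÷ (1 + 0.23932) = 2 ÷ 1.23932 = 1.6138.
ρ_SOR = ω* − 1 ≈ 0.6138.

ω* = 1.6138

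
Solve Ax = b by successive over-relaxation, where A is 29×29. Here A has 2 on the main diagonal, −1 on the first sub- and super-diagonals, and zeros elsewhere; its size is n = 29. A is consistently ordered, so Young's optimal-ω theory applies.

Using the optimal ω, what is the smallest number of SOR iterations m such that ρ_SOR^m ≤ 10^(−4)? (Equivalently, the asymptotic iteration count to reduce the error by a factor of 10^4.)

m = 44

ρ_J = max_k |cos(kπ/30)| = cos(π/30) = 0.9945219
1 − cos²(π/30) = sin²(π/30) ⇒ √(1−ρ_J²) = sin(π/30) = 0.1045285.
Then 2/(1+√(1−ρ_J²)) = 2/(1+0.1045285); ω* = 2/1.1045285 = 1.8107274.
ρ(B_{ω*}) = ω*−1 = 0.8107274
m ≥ 4·ln10 / (−ln 0.8107274) = 43.896; smallest integer m = 44.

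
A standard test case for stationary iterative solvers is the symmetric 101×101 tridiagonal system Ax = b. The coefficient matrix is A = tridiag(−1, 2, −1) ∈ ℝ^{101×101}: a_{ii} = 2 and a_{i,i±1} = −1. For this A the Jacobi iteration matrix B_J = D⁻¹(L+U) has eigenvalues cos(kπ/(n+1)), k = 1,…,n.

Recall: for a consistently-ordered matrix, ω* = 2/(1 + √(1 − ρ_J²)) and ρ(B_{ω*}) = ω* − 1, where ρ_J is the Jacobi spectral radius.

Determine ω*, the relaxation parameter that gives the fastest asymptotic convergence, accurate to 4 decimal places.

n=101: λ(B_J) = 1 − λ(A)/2 = cos(kπ/102); k=1 gives ρ_J = 0.9995.
√(1−ρ_J²) = |sin(π/102)| = 0.03080
ω* = 2 / (1 + 0.03080) = 2 / 1.03080 ≈ 1.9402.
and ρ(B_{ω*}) = 1.9402 − 1 = 0.9402.

ω* = 1.9402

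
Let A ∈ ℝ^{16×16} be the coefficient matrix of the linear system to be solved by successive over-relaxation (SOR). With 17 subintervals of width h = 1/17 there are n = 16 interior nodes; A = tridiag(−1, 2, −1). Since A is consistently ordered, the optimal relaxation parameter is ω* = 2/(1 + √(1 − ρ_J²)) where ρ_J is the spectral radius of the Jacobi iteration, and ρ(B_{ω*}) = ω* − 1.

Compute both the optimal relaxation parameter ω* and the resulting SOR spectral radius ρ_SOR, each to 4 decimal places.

ω* = 1.6895, ρ_SOR = 0.6895

n=16: λ(B_J) = 1 − λ(A)/2 = cos(kπ/17); k=1 gives ρ_J = 0.9830.
√(1−ρ_J²) simplifies to sin(π/17) = 0.18375.
So ω* = 2/1.18375 = 1.6895 (Young).
At ω = 1.6895 every |λ(B_ω)| = ω−1, so ρ_SOR = 0.6895.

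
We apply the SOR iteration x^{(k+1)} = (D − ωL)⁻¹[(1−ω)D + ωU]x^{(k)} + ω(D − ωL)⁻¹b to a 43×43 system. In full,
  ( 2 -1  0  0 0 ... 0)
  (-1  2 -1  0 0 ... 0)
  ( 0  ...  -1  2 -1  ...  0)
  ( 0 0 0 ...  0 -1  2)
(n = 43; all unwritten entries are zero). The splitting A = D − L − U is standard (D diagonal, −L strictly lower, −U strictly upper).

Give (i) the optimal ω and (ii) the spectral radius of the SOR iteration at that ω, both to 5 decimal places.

n=43: λ(B_J) = 1 − λ(A)/2 = cos(kπ/44); k=1 gives ρ_J = 0.99745.
√(1−ρ_J²) simplifies to sin(π/44) = 0.071339.
[ω*] 2 ÷ (1 + 0.071339) = 2 ÷ 1.071339 = 1.86682.
[ρ_SOR] ω* − 1 = 0.86682.

ω* = 1.86682, ρ_SOR = 0.86682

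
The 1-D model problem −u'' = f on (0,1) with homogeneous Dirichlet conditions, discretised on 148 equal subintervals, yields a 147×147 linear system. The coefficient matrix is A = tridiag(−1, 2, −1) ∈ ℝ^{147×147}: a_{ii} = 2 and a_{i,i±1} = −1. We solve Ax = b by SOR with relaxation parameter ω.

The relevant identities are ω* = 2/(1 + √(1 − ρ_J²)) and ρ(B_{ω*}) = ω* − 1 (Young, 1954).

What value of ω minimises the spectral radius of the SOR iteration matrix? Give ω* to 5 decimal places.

spectrum of D⁻¹(L+U) = {cos(kπ/148) : 1≤k≤147}; ρ_J = cos(π/148) = 0.99977.
root = sin(π/148) = 0.021225  (since 1−cos² = sin²).
ω* = 2 / (1 + 0.021225) = 2 / 1.021225 ≈ 1.95843.
ρ(B_{ω*}) = ω*−1 = 0.95843

ω* = 1.95843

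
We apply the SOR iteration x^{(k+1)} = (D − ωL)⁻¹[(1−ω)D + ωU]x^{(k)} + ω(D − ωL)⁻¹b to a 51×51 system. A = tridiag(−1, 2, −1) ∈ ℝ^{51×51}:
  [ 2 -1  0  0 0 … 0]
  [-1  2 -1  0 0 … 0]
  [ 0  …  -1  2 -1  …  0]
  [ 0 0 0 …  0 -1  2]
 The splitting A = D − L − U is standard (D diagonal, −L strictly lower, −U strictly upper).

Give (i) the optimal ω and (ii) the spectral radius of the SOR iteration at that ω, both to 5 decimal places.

ω* = 1.88612, ρ_SOR = 0.88612

With n=51, ρ(Jacobi) = cos(π/52) = 0.99818.
1 − cos²(π/52) = sin²(π/52) ⇒ √(1−ρ_J²) = sin(π/52) = 0.060378.
Young: ω* = 2/(1+√(1−ρ_J²)) = 2/(1+0.060378) = 2/1.060378 = 1.88612.
and ρ(B_{ω*}) = 1.88612 − 1 = 0.88612.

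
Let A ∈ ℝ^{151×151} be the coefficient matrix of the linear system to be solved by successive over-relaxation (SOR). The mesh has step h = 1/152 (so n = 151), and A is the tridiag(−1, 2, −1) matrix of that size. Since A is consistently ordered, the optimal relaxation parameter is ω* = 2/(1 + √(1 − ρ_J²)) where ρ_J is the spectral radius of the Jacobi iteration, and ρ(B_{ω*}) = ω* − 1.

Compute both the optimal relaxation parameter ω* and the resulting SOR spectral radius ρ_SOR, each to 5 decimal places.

ω* = 1.95950, ρ_SOR = 0.95950

With n=151, ρ(Jacobi) = cos(π/152) = 0.99979.
1 − cos²(π/152) = sin²(π/152) ⇒ √(1−ρ_J²) = sin(π/152) = 0.020667.
ω* = 2/(1+0.020667) = 1.95950
Hence ρ(B_{ω*}) = 1.95950 − 1 = 0.95950.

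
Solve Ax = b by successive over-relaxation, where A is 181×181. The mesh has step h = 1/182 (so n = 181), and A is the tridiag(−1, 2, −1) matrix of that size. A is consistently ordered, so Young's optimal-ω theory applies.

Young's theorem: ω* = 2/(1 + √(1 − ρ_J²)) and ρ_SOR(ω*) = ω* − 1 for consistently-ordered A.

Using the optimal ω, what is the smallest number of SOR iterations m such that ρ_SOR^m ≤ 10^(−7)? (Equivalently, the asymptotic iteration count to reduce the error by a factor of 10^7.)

½·tridiag(1,0,1) at n=181: λ_k = cos(kπ/182); max |λ| at k=1 ⇒ ρ_J = cos(π/182) ≈ 0.9998510.
√(1−ρ_J²) = |sin(π/182)| = 0.0172606
Young: ω* = 2/(1+√(1−ρ_J²)) = 2/(1+0.0172606) = 2/1.0172606 = 1.9660645.
ρ_SOR = ω* − 1 ≈ 0.9660645.
7·ln10 = 16.1181; −ln(0.9660645) = 0.0345247; m = ⌈16.1181/0.0345247⌉ = ⌈466.857⌉ = 467.

m = 467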